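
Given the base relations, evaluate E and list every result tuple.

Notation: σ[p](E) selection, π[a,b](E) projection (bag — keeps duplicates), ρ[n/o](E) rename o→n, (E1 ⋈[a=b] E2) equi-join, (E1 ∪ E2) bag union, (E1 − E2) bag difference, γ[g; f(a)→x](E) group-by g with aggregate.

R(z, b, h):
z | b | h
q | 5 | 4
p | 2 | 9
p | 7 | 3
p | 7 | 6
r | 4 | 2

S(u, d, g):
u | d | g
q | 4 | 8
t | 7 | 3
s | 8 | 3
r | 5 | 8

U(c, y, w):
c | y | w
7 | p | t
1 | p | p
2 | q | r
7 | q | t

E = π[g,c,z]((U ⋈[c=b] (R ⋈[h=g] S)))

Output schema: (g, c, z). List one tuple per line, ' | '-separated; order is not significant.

Subexpression sizes:
  U → 4
  R → 5
  S → 4
  (R ⋈[h=g] S) → 2
  (U ⋈[c=b] (R ⋈[h=g] S)) → 4
  π[g,c,z]((U ⋈[c=b] (R ⋈[h=g] S))) → 4

== RESULT ==
g | c | z
3 | 7 | p
3 | 7 | p
3 | 7 | p
3 | 7 | p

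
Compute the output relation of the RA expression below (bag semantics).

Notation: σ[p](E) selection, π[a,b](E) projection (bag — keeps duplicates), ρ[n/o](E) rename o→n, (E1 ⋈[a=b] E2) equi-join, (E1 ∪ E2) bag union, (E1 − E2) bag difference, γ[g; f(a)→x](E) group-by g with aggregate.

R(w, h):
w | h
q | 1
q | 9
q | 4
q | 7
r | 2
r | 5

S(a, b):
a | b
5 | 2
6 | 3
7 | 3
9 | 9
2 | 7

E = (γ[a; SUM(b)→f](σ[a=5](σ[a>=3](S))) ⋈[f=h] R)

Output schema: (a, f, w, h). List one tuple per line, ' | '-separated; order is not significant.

Stepwise |·|:
  S → 5
  σ[a>=3](S) → 4
  σ[a=5](σ[a>=3](S)) → 1
  γ[a; SUM(b)→f](σ[a=5](σ[a>=3](S))) → 1
  R → 6
  (γ[a; SUM(b)→f](σ[a=5](σ[a>=3](S))) ⋈[f=h] R) → 1

== RESULT ==
a | f | w | h
5 | 2 | r | 2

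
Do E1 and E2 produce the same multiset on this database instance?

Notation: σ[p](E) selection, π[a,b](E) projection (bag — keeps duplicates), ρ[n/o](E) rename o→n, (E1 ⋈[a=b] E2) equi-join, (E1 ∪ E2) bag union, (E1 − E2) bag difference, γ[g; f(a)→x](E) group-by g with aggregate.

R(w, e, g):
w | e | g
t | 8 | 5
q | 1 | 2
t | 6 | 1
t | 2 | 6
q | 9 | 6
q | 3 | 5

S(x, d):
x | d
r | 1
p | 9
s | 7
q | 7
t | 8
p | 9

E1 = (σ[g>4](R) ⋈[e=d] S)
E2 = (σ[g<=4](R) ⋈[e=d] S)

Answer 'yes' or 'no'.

E1 row counts bottom-up:
  R → 6
  σ[g>4](R) → 4
  S → 6
  (σ[g>4](R) ⋈[e=d] S) → 3
E2 row counts bottom-up:
  R → 6
  σ[g<=4](R) → 2
  S → 6
  (σ[g<=4](R) ⋈[e=d] S) → 1

E1 result:
w | e | g | x | d
q | 9 | 6 | p | 9
q | 9 | 6 | p | 9
t | 8 | 5 | t | 8
E2 result:
w | e | g | x | d
q | 1 | 2 | r | 1
Witness: ('t', 8, 5, 't', 8) appears 1× in E1 but 0× in E2.

no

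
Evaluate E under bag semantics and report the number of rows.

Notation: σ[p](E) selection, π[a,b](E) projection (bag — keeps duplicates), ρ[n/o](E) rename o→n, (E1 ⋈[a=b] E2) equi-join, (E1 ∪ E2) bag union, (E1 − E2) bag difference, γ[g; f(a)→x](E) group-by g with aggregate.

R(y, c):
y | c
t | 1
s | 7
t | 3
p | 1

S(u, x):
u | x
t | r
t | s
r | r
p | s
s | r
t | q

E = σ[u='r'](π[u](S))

Subexpression sizes:
  S → 6
  π[u](S) → 6
  σ[u='r'](π[u](S)) → 1

|E| = 1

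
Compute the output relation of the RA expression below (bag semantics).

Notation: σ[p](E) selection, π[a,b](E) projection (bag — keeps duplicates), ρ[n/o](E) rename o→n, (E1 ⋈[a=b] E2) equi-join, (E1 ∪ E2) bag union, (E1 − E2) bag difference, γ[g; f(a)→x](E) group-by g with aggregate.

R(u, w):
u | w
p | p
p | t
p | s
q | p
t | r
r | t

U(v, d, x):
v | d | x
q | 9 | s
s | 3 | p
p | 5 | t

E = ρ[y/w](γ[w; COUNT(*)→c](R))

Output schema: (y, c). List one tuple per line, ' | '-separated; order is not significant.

Per-node cardinality:
  R → 6
  γ[w; COUNT(*)→c](R) → 4
  ρ[y/w](γ[w; COUNT(*)→c](R)) → 4

== RESULT ==
y | c
p | 2
r | 1
s | 1
t | 2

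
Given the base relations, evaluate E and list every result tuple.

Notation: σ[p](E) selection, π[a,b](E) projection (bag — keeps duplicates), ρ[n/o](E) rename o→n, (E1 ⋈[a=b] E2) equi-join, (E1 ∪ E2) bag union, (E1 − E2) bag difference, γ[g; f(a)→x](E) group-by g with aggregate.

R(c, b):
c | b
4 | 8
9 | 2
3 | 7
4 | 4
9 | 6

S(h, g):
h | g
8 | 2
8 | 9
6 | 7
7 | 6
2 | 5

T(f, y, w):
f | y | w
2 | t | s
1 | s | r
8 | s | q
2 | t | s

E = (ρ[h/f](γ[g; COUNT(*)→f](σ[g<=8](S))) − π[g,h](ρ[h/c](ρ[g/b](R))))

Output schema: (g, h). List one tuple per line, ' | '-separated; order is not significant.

Stepwise |·|:
  S → 5
  σ[g<=8](S) → 4
  γ[g; COUNT(*)→f](σ[g<=8](S)) → 4
  ρ[h/f](γ[g; COUNT(*)→f](σ[g<=8](S))) → 4
  R → 5
  ρ[g/b](R) → 5
  ρ[h/c](ρ[g/b](R)) → 5
  π[g,h](ρ[h/c](ρ[g/b](R))) → 5
  (ρ[h/f](γ[g; COUNT(*)→f](σ[g<=8](S))) − π[g,h](ρ[h/c](ρ[g/b](R)))) → 4

== RESULT ==
g | h
2 | 1
5 | 1
6 | 1
7 | 1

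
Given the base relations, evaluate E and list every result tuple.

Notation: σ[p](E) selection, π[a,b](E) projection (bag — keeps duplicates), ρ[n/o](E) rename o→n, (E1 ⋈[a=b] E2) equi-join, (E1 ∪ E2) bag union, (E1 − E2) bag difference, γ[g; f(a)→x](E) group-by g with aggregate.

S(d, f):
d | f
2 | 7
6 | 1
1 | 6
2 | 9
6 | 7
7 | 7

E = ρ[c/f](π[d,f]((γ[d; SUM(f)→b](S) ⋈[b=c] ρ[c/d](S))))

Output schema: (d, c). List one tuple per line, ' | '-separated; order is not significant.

Subexpression sizes:
  S → 6
  γ[d; SUM(f)→b](S) → 4
  S → 6
  ρ[c/d](S) → 6
  (γ[d; SUM(f)→b](S) ⋈[b=c] ρ[c/d](S)) → 3
  π[d,f]((γ[d; SUM(f)→b](S) ⋈[b=c] ρ[c/d](S))) → 3
  ρ[c/f](π[d,f]((γ[d; SUM(f)→b](S) ⋈[b=c] ρ[c/d](S)))) → 3

== RESULT ==
d | c
1 | 1
1 | 7
7 | 7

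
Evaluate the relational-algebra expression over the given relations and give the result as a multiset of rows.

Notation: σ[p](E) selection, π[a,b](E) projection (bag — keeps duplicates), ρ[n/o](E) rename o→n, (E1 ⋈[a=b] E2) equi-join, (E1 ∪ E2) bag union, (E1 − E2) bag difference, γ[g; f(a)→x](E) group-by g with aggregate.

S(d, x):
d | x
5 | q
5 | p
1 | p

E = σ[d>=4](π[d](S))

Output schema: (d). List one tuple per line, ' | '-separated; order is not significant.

Row counts bottom-up:
  S → 3
  π[d](S) → 3
  σ[d>=4](π[d](S)) → 2

== RESULT ==
d
5
5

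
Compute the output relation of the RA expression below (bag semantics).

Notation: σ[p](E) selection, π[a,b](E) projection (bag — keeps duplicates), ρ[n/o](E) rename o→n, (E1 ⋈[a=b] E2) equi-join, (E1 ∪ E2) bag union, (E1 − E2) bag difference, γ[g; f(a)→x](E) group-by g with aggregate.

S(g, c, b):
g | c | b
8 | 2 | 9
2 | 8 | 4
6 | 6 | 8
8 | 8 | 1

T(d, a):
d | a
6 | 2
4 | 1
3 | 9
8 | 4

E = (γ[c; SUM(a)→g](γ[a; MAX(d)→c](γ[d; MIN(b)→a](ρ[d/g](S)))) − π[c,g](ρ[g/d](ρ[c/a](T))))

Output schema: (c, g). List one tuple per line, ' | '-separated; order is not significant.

Per-node cardinality:
  S → 4
  ρ[d/g](S) → 4
  γ[d; MIN(b)→a](ρ[d/g](S)) → 3
  γ[a; MAX(d)→c](γ[d; MIN(b)→a](ρ[d/g](S))) → 3
  γ[c; SUM(a)→g](γ[a; MAX(d)→c](γ[d; MIN(b)→a](ρ[d/g](S)))) → 3
  T → 4
  ρ[c/a](T) → 4
  ρ[g/d](ρ[c/a](T)) → 4
  π[c,g](ρ[g/d](ρ[c/a](T))) → 4
  (γ[c; SUM(a)→g](γ[a; MAX(d)→c](γ[d; MIN(b)→a](ρ[d/g](S)))) − π[c,g](ρ[g/d](ρ[c/a](T)))) → 3

== RESULT ==
c | g
2 | 4
6 | 8
8 | 1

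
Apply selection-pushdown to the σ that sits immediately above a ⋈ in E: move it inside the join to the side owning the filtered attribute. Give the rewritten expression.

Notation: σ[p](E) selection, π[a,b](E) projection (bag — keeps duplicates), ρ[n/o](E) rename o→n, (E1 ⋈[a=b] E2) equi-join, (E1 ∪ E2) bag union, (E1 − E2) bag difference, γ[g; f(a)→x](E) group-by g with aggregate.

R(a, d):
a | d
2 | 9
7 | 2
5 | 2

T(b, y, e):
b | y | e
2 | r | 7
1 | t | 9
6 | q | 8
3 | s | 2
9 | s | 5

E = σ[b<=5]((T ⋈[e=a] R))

σ filters on b, owned by the left side.
E' = (σ[b<=5](T) ⋈[e=a] R)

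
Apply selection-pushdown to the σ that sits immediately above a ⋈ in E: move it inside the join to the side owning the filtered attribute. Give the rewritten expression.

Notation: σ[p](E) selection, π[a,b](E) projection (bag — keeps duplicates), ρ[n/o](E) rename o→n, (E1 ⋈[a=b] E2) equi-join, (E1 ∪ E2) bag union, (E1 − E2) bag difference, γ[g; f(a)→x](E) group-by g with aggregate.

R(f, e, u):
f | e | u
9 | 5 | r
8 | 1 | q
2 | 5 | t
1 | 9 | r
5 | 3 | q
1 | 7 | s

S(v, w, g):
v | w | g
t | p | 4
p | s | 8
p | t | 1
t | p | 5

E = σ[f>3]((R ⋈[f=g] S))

σ filters on f, owned by the left side.
E' = (σ[f>3](R) ⋈[f=g] S)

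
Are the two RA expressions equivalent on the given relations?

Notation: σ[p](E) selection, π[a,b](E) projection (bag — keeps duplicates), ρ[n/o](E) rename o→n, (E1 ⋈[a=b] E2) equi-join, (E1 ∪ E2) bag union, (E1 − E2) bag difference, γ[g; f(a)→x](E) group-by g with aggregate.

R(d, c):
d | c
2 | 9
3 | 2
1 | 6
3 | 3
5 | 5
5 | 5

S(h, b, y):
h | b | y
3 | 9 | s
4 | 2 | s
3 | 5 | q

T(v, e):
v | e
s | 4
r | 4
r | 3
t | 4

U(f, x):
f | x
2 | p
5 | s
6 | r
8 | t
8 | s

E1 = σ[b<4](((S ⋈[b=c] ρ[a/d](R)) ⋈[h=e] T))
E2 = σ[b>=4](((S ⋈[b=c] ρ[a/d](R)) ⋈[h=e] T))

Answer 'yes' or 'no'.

E1 stepwise |·|:
  S → 3
  R → 6
  ρ[a/d](R) → 6
  (S ⋈[b=c] ρ[a/d](R)) → 4
  T → 4
  ((S ⋈[b=c] ρ[a/d](R)) ⋈[h=e] T) → 6
  σ[b<4](((S ⋈[b=c] ρ[a/d](R)) ⋈[h=e] T)) → 3
E2 stepwise |·|:
  S → 3
  R → 6
  ρ[a/d](R) → 6
  (S ⋈[b=c] ρ[a/d](R)) → 4
  T → 4
  ((S ⋈[b=c] ρ[a/d](R)) ⋈[h=e] T) → 6
  σ[b>=4](((S ⋈[b=c] ρ[a/d](R)) ⋈[h=e] T)) → 3

E1 result:
h | b | y | a | c | v | e
4 | 2 | s | 3 | 2 | r | 4
4 | 2 | s | 3 | 2 | s | 4
4 | 2 | s | 3 | 2 | t | 4
E2 result:
h | b | y | a | c | v | e
3 | 5 | q | 5 | 5 | r | 3
3 | 5 | q | 5 | 5 | r | 3
3 | 9 | s | 2 | 9 | r | 3
Witness: (4, 2, 's', 3, 2, 't', 4) appears 1× in E1 but 0× in E2.

no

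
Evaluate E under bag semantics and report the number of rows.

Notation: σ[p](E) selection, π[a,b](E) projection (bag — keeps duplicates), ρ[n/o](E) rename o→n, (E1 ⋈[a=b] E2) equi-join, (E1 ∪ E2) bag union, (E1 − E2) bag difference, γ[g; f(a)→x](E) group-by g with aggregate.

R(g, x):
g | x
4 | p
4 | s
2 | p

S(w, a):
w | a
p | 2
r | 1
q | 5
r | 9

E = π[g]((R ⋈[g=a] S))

Stepwise |·|:
  R → 3
  S → 4
  (R ⋈[g=a] S) → 1
  π[g]((R ⋈[g=a] S)) → 1

|E| = 1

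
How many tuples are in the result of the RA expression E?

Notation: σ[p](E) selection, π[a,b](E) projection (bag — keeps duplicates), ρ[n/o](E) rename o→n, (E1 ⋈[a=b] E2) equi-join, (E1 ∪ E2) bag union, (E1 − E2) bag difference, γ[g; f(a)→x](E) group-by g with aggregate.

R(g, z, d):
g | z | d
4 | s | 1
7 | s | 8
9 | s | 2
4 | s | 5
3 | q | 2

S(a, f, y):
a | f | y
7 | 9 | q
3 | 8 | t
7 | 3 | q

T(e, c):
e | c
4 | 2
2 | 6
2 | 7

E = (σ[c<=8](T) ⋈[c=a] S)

Per-node cardinality:
  T → 3
  σ[c<=8](T) → 3
  S → 3
  (σ[c<=8](T) ⋈[c=a] S) → 2

|E| = 2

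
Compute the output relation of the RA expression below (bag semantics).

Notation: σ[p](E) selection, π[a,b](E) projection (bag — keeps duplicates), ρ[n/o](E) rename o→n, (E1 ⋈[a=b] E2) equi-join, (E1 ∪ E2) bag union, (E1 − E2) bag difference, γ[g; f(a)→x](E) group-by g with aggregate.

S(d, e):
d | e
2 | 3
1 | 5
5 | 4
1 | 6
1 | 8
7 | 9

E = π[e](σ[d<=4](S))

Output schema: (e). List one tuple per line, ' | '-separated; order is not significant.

Subexpression sizes:
  S → 6
  σ[d<=4](S) → 4
  π[e](σ[d<=4](S)) → 4

== RESULT ==
e
3
5
6
8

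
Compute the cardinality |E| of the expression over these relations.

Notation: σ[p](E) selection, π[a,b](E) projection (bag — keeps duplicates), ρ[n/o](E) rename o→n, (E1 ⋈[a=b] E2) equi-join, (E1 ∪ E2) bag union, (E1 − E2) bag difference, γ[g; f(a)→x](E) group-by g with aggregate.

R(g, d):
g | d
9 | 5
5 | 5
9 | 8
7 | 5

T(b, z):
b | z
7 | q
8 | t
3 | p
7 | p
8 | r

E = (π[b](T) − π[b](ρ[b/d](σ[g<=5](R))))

Per-node cardinality:
  T → 5
  π[b](T) → 5
  R → 4
  σ[g<=5](R) → 1
  ρ[b/d](σ[g<=5](R)) → 1
  π[b](ρ[b/d](σ[g<=5](R))) → 1
  (π[b](T) − π[b](ρ[b/d](σ[g<=5](R)))) → 5

|E| = 5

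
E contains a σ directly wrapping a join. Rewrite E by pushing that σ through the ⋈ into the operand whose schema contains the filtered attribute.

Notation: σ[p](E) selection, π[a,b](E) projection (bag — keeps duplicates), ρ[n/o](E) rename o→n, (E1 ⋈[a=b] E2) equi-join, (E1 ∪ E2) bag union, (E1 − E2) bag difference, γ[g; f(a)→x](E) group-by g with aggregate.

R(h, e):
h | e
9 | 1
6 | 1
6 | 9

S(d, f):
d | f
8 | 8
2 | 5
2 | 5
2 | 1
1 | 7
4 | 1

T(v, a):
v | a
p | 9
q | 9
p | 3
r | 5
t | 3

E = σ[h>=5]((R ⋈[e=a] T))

σ filters on h, owned by the left side.
E' = (σ[h>=5](R) ⋈[e=a] T)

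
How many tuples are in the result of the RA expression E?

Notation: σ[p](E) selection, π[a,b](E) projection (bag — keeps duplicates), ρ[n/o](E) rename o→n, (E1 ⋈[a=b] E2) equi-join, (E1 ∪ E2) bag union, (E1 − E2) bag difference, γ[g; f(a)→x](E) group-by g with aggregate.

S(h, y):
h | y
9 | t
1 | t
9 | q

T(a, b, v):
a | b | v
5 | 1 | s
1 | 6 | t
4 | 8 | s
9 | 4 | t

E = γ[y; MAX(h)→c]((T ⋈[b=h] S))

Per-node cardinality:
  T → 4
  S → 3
  (T ⋈[b=h] S) → 1
  γ[y; MAX(h)→c]((T ⋈[b=h] S)) → 1

|E| = 1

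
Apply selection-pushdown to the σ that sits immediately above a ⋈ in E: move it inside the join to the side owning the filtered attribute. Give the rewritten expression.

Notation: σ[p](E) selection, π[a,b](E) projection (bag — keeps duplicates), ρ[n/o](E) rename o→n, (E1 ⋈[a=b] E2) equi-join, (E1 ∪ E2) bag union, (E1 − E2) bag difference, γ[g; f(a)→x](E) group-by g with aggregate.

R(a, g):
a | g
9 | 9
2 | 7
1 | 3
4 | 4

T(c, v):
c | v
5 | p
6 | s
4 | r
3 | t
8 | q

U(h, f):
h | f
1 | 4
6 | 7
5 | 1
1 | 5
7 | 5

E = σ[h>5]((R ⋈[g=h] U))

σ filters on h, owned by the right side.
E' = (R ⋈[g=h] σ[h>5](U))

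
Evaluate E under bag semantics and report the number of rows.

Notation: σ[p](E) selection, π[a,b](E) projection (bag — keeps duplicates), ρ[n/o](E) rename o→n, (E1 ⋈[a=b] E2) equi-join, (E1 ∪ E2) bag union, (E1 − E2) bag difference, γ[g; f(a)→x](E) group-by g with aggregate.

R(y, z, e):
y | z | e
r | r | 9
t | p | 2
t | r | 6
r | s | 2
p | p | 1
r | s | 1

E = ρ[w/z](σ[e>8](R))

Row counts bottom-up:
  R → 6
  σ[e>8](R) → 1
  ρ[w/z](σ[e>8](R)) → 1

|E| = 1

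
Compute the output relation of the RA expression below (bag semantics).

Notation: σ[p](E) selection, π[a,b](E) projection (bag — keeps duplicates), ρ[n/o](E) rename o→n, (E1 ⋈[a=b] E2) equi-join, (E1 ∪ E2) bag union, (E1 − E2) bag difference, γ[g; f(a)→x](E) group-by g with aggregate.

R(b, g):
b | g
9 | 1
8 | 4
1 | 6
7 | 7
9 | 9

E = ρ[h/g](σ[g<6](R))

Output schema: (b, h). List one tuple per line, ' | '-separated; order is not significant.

Per-node cardinality:
  R → 5
  σ[g<6](R) → 2
  ρ[h/g](σ[g<6](R)) → 2

== RESULT ==
b | h
8 | 4
9 | 1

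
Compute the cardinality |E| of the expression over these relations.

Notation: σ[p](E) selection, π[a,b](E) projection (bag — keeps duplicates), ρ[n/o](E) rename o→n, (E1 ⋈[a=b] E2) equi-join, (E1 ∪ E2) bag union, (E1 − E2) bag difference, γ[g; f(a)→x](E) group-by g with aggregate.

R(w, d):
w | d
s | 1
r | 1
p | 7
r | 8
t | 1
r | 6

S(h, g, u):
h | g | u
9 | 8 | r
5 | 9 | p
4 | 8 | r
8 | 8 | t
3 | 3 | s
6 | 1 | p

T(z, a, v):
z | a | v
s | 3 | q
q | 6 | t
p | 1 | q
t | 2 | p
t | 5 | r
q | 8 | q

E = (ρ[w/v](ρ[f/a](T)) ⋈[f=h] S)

Stepwise |·|:
  T → 6
  ρ[f/a](T) → 6
  ρ[w/v](ρ[f/a](T)) → 6
  S → 6
  (ρ[w/v](ρ[f/a](T)) ⋈[f=h] S) → 4

|E| = 4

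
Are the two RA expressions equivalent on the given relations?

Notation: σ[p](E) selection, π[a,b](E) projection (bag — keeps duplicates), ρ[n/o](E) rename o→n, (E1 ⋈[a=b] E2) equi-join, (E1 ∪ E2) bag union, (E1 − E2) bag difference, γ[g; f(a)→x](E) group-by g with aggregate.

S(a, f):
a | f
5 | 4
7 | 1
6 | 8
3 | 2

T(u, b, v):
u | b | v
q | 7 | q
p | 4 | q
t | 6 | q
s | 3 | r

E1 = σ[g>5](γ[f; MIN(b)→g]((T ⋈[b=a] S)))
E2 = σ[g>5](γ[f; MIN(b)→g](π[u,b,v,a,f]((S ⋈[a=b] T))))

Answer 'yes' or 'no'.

E1 row counts bottom-up:
  T → 4
  S → 4
  (T ⋈[b=a] S) → 3
  γ[f; MIN(b)→g]((T ⋈[b=a] S)) → 3
  σ[g>5](γ[f; MIN(b)→g]((T ⋈[b=a] S))) → 2
E2 row counts bottom-up:
  S → 4
  T → 4
  (S ⋈[a=b] T) → 3
  π[u,b,v,a,f]((S ⋈[a=b] T)) → 3
  γ[f; MIN(b)→g](π[u,b,v,a,f]((S ⋈[a=b] T))) → 3
  σ[g>5](γ[f; MIN(b)→g](π[u,b,v,a,f]((S ⋈[a=b] T)))) → 2

E1 and E2 produce the same multiset:
f | g
1 | 7
8 | 6

yes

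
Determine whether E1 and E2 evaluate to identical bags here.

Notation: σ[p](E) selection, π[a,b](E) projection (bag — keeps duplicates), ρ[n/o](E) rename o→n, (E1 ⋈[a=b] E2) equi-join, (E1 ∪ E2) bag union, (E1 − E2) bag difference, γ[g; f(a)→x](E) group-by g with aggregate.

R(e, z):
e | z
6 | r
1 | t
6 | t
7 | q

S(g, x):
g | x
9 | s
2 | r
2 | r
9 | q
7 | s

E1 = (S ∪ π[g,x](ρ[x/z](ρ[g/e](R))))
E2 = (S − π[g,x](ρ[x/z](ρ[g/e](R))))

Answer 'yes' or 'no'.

E1 per-node cardinality:
  S → 5
  R → 4
  ρ[g/e](R) → 4
  ρ[x/z](ρ[g/e](R)) → 4
  π[g,x](ρ[x/z](ρ[g/e](R))) → 4
  (S ∪ π[g,x](ρ[x/z](ρ[g/e](R)))) → 9
E2 per-node cardinality:
  S → 5
  R → 4
  ρ[g/e](R) → 4
  ρ[x/z](ρ[g/e](R)) → 4
  π[g,x](ρ[x/z](ρ[g/e](R))) → 4
  (S − π[g,x](ρ[x/z](ρ[g/e](R)))) → 5

E1 result:
g | x
1 | t
2 | r
2 | r
6 | r
6 | t
7 | q
7 | s
9 | q
9 | s
E2 result:
g | x
2 | r
2 | r
7 | s
9 | q
9 | s
Witness: (6, 't') appears 1× in E1 but 0× in E2.

no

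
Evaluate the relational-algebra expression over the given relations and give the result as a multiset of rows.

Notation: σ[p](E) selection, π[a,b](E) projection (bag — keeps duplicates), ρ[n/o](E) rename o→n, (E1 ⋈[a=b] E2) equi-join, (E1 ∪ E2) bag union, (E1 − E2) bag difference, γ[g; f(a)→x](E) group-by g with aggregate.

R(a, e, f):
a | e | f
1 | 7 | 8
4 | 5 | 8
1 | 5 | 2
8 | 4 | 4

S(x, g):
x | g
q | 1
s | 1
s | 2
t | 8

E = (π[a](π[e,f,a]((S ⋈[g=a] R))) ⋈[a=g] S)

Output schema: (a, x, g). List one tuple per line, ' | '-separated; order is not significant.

Subexpression sizes:
  S → 4
  R → 4
  (S ⋈[g=a] R) → 5
  π[e,f,a]((S ⋈[g=a] R)) → 5
  π[a](π[e,f,a]((S ⋈[g=a] R))) → 5
  S → 4
  (π[a](π[e,f,a]((S ⋈[g=a] R))) ⋈[a=g] S) → 9

== RESULT ==
a | x | g
1 | q | 1
1 | q | 1
1 | q | 1
1 | q | 1
1 | s | 1
1 | s | 1
1 | s | 1
1 | s | 1
8 | t | 8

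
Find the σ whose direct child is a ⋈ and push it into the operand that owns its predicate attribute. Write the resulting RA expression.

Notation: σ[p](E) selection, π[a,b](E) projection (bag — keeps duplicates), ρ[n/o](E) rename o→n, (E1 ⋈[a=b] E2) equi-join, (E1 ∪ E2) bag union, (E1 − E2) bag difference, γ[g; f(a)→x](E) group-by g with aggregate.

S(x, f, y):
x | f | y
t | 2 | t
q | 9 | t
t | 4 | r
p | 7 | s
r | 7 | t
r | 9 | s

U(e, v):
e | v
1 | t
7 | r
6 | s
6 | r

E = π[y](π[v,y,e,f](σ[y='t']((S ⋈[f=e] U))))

σ filters on y, owned by the left side.
E' = π[y](π[v,y,e,f]((σ[y='t'](S) ⋈[f=e] U)))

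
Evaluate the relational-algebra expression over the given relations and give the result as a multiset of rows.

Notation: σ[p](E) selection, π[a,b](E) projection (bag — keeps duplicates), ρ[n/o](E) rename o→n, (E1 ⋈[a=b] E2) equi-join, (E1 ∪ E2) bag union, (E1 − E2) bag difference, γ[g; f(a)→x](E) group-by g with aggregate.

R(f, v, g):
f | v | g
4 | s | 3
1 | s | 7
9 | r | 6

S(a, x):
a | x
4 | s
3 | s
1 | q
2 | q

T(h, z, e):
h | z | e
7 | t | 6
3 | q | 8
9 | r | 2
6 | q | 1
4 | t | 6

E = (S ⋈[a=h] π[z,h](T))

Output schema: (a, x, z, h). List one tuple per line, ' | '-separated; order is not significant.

Stepwise |·|:
  S → 4
  T → 5
  π[z,h](T) → 5
  (S ⋈[a=h] π[z,h](T)) → 2

== RESULT ==
a | x | z | h
3 | s | q | 3
4 | s | t | 4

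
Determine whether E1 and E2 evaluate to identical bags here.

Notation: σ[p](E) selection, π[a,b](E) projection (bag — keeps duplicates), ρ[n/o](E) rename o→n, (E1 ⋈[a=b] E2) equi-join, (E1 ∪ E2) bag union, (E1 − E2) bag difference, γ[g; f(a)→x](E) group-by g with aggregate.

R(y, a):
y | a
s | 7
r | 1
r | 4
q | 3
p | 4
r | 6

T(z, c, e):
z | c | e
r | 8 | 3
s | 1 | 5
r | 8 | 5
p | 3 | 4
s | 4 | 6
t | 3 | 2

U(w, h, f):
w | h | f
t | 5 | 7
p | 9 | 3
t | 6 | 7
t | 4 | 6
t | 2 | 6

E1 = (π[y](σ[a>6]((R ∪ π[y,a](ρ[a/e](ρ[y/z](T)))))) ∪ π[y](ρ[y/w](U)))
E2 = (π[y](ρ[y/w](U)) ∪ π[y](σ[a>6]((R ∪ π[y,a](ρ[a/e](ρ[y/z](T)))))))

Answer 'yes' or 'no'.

E1 per-node cardinality:
  R → 6
  T → 6
  ρ[y/z](T) → 6
  ρ[a/e](ρ[y/z](T)) → 6
  π[y,a](ρ[a/e](ρ[y/z](T))) → 6
  (R ∪ π[y,a](ρ[a/e](ρ[y/z](T)))) → 12
  σ[a>6]((R ∪ π[y,a](ρ[a/e](ρ[y/z](T))))) → 1
  π[y](σ[a>6]((R ∪ π[y,a](ρ[a/e](ρ[y/z](T)))))) → 1
  U → 5
  ρ[y/w](U) → 5
  π[y](ρ[y/w](U)) → 5
  (π[y](σ[a>6]((R ∪ π[y,a](ρ[a/e](ρ[y/z](T)))))) ∪ π[y](ρ[y/w](U))) → 6
E2 per-node cardinality:
  U → 5
  ρ[y/w](U) → 5
  π[y](ρ[y/w](U)) → 5
  R → 6
  T → 6
  ρ[y/z](T) → 6
  ρ[a/e](ρ[y/z](T)) → 6
  π[y,a](ρ[a/e](ρ[y/z](T))) → 6
  (R ∪ π[y,a](ρ[a/e](ρ[y/z](T)))) → 12
  σ[a>6]((R ∪ π[y,a](ρ[a/e](ρ[y/z](T))))) → 1
  π[y](σ[a>6]((R ∪ π[y,a](ρ[a/e](ρ[y/z](T)))))) → 1
  (π[y](ρ[y/w](U)) ∪ π[y](σ[a>6]((R ∪ π[y,a](ρ[a/e](ρ[y/z](T))))))) → 6

E1 and E2 produce the same multiset:
y
p
s
t
t
t
t

yes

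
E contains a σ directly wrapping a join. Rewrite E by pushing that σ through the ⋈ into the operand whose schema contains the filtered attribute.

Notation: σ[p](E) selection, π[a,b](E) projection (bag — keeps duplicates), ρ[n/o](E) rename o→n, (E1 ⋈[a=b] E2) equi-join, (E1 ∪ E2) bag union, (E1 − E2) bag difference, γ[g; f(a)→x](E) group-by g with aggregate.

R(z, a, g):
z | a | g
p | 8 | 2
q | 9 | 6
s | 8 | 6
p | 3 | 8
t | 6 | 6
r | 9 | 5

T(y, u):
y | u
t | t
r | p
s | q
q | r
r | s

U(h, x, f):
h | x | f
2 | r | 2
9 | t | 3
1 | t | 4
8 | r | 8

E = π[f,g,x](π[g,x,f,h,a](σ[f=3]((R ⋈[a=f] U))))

σ filters on f, owned by the right side.
E' = π[f,g,x](π[g,x,f,h,a]((R ⋈[a=f] σ[f=3](U))))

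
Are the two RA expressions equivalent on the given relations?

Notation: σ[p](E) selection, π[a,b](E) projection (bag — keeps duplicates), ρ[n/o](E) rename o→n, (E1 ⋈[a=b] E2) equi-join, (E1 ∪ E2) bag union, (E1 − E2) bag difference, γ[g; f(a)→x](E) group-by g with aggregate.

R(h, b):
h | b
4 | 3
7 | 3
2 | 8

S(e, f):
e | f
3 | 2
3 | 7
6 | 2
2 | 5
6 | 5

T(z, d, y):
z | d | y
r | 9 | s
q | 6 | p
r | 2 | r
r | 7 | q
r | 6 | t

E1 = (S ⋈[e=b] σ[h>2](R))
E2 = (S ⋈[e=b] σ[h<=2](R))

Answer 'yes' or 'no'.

E1 per-node cardinality:
  S → 5
  R → 3
  σ[h>2](R) → 2
  (S ⋈[e=b] σ[h>2](R)) → 4
E2 per-node cardinality:
  S → 5
  R → 3
  σ[h<=2](R) → 1
  (S ⋈[e=b] σ[h<=2](R)) → 0

E1 result:
e | f | h | b
3 | 2 | 4 | 3
3 | 2 | 7 | 3
3 | 7 | 4 | 3
3 | 7 | 7 | 3
E2 result:
e | f | h | b
(0 rows)
Witness: (3, 2, 7, 3) appears 1× in E1 but 0× in E2.

no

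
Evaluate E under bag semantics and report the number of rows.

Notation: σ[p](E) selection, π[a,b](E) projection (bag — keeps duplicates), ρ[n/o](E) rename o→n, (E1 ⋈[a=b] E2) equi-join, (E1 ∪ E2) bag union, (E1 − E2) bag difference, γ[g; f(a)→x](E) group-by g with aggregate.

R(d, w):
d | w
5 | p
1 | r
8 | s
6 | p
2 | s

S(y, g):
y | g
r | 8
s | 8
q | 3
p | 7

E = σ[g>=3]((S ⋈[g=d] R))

Row counts bottom-up:
  S → 4
  R → 5
  (S ⋈[g=d] R) → 2
  σ[g>=3]((S ⋈[g=d] R)) → 2

|E| = 2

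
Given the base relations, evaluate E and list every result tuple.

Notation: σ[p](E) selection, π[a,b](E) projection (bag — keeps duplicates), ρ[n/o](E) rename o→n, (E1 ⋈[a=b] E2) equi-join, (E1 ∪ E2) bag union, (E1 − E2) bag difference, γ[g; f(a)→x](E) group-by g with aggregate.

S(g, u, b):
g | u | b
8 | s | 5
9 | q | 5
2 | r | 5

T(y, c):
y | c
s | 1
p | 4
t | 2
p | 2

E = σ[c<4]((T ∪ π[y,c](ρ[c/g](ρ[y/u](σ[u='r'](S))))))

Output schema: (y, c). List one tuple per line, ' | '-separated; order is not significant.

Subexpression sizes:
  T → 4
  S → 3
  σ[u='r'](S) → 1
  ρ[y/u](σ[u='r'](S)) → 1
  ρ[c/g](ρ[y/u](σ[u='r'](S))) → 1
  π[y,c](ρ[c/g](ρ[y/u](σ[u='r'](S)))) → 1
  (T ∪ π[y,c](ρ[c/g](ρ[y/u](σ[u='r'](S))))) → 5
  σ[c<4]((T ∪ π[y,c](ρ[c/g](ρ[y/u](σ[u='r'](S)))))) → 4

== RESULT ==
y | c
p | 2
r | 2
s | 1
t | 2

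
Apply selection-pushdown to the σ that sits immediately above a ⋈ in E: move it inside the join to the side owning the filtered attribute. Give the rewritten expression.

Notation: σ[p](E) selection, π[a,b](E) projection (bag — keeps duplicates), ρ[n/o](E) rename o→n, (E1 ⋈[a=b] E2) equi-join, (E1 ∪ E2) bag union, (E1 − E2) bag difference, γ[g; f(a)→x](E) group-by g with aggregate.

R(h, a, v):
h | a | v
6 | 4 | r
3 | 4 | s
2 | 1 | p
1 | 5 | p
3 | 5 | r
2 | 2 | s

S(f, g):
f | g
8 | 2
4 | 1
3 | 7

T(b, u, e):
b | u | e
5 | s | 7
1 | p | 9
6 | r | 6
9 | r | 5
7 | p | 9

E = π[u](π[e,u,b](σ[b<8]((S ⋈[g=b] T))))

σ filters on b, owned by the right side.
E' = π[u](π[e,u,b]((S ⋈[g=b] σ[b<8](T))))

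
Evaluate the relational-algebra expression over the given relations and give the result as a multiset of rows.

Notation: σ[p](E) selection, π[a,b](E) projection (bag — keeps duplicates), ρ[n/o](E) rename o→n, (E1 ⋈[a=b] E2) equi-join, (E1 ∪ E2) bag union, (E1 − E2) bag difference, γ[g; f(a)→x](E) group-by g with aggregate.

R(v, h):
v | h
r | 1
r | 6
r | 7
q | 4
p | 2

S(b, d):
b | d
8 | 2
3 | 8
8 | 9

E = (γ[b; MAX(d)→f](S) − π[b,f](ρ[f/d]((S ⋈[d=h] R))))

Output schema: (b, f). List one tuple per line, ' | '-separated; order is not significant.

Stepwise |·|:
  S → 3
  γ[b; MAX(d)→f](S) → 2
  S → 3
  R → 5
  (S ⋈[d=h] R) → 1
  ρ[f/d]((S ⋈[d=h] R)) → 1
  π[b,f](ρ[f/d]((S ⋈[d=h] R))) → 1
  (γ[b; MAX(d)→f](S) − π[b,f](ρ[f/d]((S ⋈[d=h] R)))) → 2

== RESULT ==
b | f
3 | 8
8 | 9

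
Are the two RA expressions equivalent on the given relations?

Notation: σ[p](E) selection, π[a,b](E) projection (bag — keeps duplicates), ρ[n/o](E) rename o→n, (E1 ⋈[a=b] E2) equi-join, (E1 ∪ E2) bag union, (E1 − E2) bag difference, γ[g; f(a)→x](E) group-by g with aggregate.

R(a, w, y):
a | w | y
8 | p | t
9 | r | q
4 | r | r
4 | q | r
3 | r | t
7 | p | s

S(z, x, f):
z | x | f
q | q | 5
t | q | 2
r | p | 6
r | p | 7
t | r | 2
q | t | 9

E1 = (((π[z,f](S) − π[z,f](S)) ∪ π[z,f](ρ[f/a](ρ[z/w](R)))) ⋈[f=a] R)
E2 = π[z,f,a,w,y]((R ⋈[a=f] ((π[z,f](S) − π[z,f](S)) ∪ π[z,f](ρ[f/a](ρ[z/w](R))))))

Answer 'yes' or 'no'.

E1 per-node cardinality:
  S → 6
  π[z,f](S) → 6
  S → 6
  π[z,f](S) → 6
  (π[z,f](S) − π[z,f](S)) → 0
  R → 6
  ρ[z/w](R) → 6
  ρ[f/a](ρ[z/w](R)) → 6
  π[z,f](ρ[f/a](ρ[z/w](R))) → 6
  ((π[z,f](S) − π[z,f](S)) ∪ π[z,f](ρ[f/a](ρ[z/w](R)))) → 6
  R → 6
  (((π[z,f](S) − π[z,f](S)) ∪ π[z,f](ρ[f/a](ρ[z/w](R)))) ⋈[f=a] R) → 8
E2 per-node cardinality:
  R → 6
  S → 6
  π[z,f](S) → 6
  S → 6
  π[z,f](S) → 6
  (π[z,f](S) − π[z,f](S)) → 0
  R → 6
  ρ[z/w](R) → 6
  ρ[f/a](ρ[z/w](R)) → 6
  π[z,f](ρ[f/a](ρ[z/w](R))) → 6
  ((π[z,f](S) − π[z,f](S)) ∪ π[z,f](ρ[f/a](ρ[z/w](R)))) → 6
  (R ⋈[a=f] ((π[z,f](S) − π[z,f](S)) ∪ π[z,f](ρ[f/a](ρ[z/w](R))))) → 8
  π[z,f,a,w,y]((R ⋈[a=f] ((π[z,f](S) − π[z,f](S)) ∪ π[z,f](ρ[f/a](ρ[z/w](R)))))) → 8

E1 and E2 produce the same multiset:
z | f | a | w | y
p | 7 | 7 | p | s
p | 8 | 8 | p | t
q | 4 | 4 | q | r
q | 4 | 4 | r | r
r | 3 | 3 | r | t
r | 4 | 4 | q | r
r | 4 | 4 | r | r
r | 9 | 9 | r | q

yes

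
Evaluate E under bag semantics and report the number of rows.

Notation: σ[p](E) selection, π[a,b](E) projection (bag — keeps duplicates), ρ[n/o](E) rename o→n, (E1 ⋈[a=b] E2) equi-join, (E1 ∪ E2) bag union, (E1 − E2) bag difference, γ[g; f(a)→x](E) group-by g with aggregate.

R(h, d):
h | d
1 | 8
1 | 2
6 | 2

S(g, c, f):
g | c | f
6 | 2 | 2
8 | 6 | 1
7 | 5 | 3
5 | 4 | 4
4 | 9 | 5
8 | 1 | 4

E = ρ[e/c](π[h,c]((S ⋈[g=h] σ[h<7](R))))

Per-node cardinality:
  S → 6
  R → 3
  σ[h<7](R) → 3
  (S ⋈[g=h] σ[h<7](R)) → 1
  π[h,c]((S ⋈[g=h] σ[h<7](R))) → 1
  ρ[e/c](π[h,c]((S ⋈[g=h] σ[h<7](R)))) → 1

|E| = 1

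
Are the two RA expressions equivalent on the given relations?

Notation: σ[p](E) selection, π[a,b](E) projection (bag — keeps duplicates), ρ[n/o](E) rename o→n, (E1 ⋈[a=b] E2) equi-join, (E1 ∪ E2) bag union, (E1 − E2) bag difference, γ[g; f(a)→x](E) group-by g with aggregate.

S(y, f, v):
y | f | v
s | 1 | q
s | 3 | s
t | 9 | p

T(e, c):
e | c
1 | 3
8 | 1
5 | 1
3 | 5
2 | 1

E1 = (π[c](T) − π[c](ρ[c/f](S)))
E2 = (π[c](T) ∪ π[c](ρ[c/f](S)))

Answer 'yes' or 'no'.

E1 stepwise |·|:
  T → 5
  π[c](T) → 5
  S → 3
  ρ[c/f](S) → 3
  π[c](ρ[c/f](S)) → 3
  (π[c](T) − π[c](ρ[c/f](S))) → 3
E2 stepwise |·|:
  T → 5
  π[c](T) → 5
  S → 3
  ρ[c/f](S) → 3
  π[c](ρ[c/f](S)) → 3
  (π[c](T) ∪ π[c](ρ[c/f](S))) → 8

E1 result:
c
1
1
5
E2 result:
c
1
1
1
1
3
3
5
9
Witness: (1,) appears 2× in E1 but 4× in E2.

no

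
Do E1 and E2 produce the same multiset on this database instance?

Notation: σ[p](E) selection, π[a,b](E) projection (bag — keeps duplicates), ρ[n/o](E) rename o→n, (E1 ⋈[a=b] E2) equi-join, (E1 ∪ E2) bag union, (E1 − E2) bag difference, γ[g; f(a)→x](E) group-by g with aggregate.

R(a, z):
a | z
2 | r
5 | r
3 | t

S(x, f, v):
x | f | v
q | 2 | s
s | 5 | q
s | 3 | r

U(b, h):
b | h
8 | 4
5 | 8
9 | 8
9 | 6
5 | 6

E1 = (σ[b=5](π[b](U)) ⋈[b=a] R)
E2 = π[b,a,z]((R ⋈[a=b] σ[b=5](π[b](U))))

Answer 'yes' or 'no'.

E1 subexpression sizes:
  U → 5
  π[b](U) → 5
  σ[b=5](π[b](U)) → 2
  R → 3
  (σ[b=5](π[b](U)) ⋈[b=a] R) → 2
E2 subexpression sizes:
  R → 3
  U → 5
  π[b](U) → 5
  σ[b=5](π[b](U)) → 2
  (R ⋈[a=b] σ[b=5](π[b](U))) → 2
  π[b,a,z]((R ⋈[a=b] σ[b=5](π[b](U)))) → 2

E1 and E2 produce the same multiset:
b | a | z
5 | 5 | r
5 | 5 | r

yes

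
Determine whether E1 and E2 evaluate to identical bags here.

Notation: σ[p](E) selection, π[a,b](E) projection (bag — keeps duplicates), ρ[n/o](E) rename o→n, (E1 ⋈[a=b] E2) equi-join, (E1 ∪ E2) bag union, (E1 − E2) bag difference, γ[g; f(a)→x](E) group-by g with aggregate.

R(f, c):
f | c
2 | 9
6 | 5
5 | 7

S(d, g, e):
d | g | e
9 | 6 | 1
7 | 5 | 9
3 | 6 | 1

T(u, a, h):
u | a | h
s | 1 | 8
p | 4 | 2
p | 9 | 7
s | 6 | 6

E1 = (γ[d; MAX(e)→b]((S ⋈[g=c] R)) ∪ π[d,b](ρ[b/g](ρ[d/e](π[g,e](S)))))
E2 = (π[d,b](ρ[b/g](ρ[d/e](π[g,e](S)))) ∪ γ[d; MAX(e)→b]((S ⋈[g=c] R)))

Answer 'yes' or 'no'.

E1 per-node cardinality:
  S → 3
  R → 3
  (S ⋈[g=c] R) → 1
  γ[d; MAX(e)→b]((S ⋈[g=c] R)) → 1
  S → 3
  π[g,e](S) → 3
  ρ[d/e](π[g,e](S)) → 3
  ρ[b/g](ρ[d/e](π[g,e](S))) → 3
  π[d,b](ρ[b/g](ρ[d/e](π[g,e](S)))) → 3
  (γ[d; MAX(e)→b]((S ⋈[g=c] R)) ∪ π[d,b](ρ[b/g](ρ[d/e](π[g,e](S))))) → 4
E2 per-node cardinality:
  S → 3
  π[g,e](S) → 3
  ρ[d/e](π[g,e](S)) → 3
  ρ[b/g](ρ[d/e](π[g,e](S))) → 3
  π[d,b](ρ[b/g](ρ[d/e](π[g,e](S)))) → 3
  S → 3
  R → 3
  (S ⋈[g=c] R) → 1
  γ[d; MAX(e)→b]((S ⋈[g=c] R)) → 1
  (π[d,b](ρ[b/g](ρ[d/e](π[g,e](S)))) ∪ γ[d; MAX(e)→b]((S ⋈[g=c] R))) → 4

E1 and E2 produce the same multiset:
d | b
1 | 6
1 | 6
7 | 9
9 | 5

yes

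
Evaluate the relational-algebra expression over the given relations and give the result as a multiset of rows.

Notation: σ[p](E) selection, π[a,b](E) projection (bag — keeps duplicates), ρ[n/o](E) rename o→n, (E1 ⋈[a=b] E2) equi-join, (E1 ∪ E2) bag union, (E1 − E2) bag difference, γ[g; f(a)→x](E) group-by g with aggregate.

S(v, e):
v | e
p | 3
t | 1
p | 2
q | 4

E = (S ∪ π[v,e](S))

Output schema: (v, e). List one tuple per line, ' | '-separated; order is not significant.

Row counts bottom-up:
  S → 4
  S → 4
  π[v,e](S) → 4
  (S ∪ π[v,e](S)) → 8

== RESULT ==
v | e
p | 2
p | 2
p | 3
p | 3
q | 4
q | 4
t | 1
t | 1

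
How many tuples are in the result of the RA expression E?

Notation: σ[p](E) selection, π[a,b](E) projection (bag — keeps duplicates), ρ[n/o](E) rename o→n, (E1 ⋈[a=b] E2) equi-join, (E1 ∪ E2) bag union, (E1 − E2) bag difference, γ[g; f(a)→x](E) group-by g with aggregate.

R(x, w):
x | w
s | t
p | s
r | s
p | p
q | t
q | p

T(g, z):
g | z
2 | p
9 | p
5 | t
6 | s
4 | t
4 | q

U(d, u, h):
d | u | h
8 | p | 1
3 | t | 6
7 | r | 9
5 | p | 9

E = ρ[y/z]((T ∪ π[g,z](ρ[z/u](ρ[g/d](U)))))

Stepwise |·|:
  T → 6
  U → 4
  ρ[g/d](U) → 4
  ρ[z/u](ρ[g/d](U)) → 4
  π[g,z](ρ[z/u](ρ[g/d](U))) → 4
  (T ∪ π[g,z](ρ[z/u](ρ[g/d](U)))) → 10
  ρ[y/z]((T ∪ π[g,z](ρ[z/u](ρ[g/d](U))))) → 10

|E| = 10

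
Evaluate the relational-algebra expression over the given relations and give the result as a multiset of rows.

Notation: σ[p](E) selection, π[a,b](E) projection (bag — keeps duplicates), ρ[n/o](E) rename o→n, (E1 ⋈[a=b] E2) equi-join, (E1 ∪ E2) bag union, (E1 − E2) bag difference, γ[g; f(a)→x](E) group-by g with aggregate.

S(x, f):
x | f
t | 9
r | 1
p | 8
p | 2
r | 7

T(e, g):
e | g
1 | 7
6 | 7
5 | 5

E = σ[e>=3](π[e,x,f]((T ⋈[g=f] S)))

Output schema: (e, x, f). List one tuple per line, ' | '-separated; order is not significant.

Per-node cardinality:
  T → 3
  S → 5
  (T ⋈[g=f] S) → 2
  π[e,x,f]((T ⋈[g=f] S)) → 2
  σ[e>=3](π[e,x,f]((T ⋈[g=f] S))) → 1

== RESULT ==
e | x | f
6 | r | 7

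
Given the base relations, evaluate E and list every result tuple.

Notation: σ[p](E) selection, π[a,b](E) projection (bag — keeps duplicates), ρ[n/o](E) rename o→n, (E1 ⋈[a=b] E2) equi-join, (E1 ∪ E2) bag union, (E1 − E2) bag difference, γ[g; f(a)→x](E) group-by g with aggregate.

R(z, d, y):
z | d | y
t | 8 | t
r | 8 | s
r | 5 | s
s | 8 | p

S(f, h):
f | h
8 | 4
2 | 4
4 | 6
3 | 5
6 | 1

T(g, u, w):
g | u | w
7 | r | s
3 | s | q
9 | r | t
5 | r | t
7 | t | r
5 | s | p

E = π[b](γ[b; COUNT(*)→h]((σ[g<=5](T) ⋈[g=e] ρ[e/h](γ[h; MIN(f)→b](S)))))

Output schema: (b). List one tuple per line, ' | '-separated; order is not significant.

Subexpression sizes:
  T → 6
  σ[g<=5](T) → 3
  S → 5
  γ[h; MIN(f)→b](S) → 4
  ρ[e/h](γ[h; MIN(f)→b](S)) → 4
  (σ[g<=5](T) ⋈[g=e] ρ[e/h](γ[h; MIN(f)→b](S))) → 2
  γ[b; COUNT(*)→h]((σ[g<=5](T) ⋈[g=e] ρ[e/h](γ[h; MIN(f)→b](S)))) → 1
  π[b](γ[b; COUNT(*)→h]((σ[g<=5](T) ⋈[g=e] ρ[e/h](γ[h; MIN(f)→b](S))))) → 1

== RESULT ==
b
3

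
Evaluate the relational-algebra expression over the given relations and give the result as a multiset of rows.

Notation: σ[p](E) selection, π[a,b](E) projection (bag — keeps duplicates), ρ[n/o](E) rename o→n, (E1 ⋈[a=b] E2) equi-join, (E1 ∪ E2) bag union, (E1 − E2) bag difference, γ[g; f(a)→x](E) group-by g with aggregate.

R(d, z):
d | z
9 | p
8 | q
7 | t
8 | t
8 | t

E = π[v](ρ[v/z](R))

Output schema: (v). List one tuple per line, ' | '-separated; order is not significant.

Per-node cardinality:
  R → 5
  ρ[v/z](R) → 5
  π[v](ρ[v/z](R)) → 5

== RESULT ==
v
p
q
t
t
t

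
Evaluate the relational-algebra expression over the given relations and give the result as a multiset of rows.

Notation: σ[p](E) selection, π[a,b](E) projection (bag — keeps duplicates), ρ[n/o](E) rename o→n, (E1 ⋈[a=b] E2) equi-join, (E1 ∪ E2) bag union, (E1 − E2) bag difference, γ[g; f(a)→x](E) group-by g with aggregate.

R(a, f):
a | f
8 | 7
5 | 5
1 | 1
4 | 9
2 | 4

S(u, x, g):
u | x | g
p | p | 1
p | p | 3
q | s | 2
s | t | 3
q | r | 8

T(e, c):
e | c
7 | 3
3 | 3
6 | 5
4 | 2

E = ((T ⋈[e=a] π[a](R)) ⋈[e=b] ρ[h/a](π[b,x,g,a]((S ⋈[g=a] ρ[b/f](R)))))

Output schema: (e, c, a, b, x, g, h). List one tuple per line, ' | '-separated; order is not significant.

Per-node cardinality:
  T → 4
  R → 5
  π[a](R) → 5
  (T ⋈[e=a] π[a](R)) → 1
  S → 5
  R → 5
  ρ[b/f](R) → 5
  (S ⋈[g=a] ρ[b/f](R)) → 3
  π[b,x,g,a]((S ⋈[g=a] ρ[b/f](R))) → 3
  ρ[h/a](π[b,x,g,a]((S ⋈[g=a] ρ[b/f](R)))) → 3
  ((T ⋈[e=a] π[a](R)) ⋈[e=b] ρ[h/a](π[b,x,g,a]((S ⋈[g=a] ρ[b/f](R))))) → 1

== RESULT ==
e | c | a | b | x | g | h
4 | 2 | 4 | 4 | s | 2 | 2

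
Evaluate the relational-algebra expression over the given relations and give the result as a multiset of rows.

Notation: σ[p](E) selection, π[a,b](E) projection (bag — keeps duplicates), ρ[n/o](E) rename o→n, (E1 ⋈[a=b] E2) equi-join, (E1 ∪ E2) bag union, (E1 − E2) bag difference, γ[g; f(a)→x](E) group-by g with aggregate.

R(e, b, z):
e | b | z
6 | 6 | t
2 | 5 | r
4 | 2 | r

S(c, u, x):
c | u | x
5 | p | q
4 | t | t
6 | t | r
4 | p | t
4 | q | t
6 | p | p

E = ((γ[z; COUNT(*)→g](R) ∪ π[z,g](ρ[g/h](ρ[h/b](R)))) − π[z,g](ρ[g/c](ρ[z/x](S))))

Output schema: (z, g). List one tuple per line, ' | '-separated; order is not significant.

Row counts bottom-up:
  R → 3
  γ[z; COUNT(*)→g](R) → 2
  R → 3
  ρ[h/b](R) → 3
  ρ[g/h](ρ[h/b](R)) → 3
  π[z,g](ρ[g/h](ρ[h/b](R))) → 3
  (γ[z; COUNT(*)→g](R) ∪ π[z,g](ρ[g/h](ρ[h/b](R)))) → 5
  S → 6
  ρ[z/x](S) → 6
  ρ[g/c](ρ[z/x](S)) → 6
  π[z,g](ρ[g/c](ρ[z/x](S))) → 6
  ((γ[z; COUNT(*)→g](R) ∪ π[z,g](ρ[g/h](ρ[h/b](R)))) − π[z,g](ρ[g/c](ρ[z/x](S)))) → 5

== RESULT ==
z | g
r | 2
r | 2
r | 5
t | 1
t | 6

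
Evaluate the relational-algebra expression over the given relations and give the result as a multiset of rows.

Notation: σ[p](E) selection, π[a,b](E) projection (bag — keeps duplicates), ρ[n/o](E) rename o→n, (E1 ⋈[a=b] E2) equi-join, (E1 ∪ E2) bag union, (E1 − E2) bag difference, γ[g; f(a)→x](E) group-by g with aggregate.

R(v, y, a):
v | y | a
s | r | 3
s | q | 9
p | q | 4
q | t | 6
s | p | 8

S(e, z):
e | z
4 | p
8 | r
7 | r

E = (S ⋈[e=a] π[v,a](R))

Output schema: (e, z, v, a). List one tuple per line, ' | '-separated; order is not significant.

Stepwise |·|:
  S → 3
  R → 5
  π[v,a](R) → 5
  (S ⋈[e=a] π[v,a](R)) → 2

== RESULT ==
e | z | v | a
4 | p | p | 4
8 | r | s | 8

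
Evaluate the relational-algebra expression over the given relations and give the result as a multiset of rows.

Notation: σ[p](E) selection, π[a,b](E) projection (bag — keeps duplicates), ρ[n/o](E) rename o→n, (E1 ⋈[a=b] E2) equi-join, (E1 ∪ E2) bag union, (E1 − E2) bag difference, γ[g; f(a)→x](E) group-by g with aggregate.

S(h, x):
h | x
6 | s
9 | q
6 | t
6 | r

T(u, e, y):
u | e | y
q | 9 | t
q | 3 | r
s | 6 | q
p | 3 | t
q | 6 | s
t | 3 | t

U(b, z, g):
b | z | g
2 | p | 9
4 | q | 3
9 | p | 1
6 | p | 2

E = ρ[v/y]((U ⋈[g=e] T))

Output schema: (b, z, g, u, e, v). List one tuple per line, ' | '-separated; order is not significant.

Stepwise |·|:
  U → 4
  T → 6
  (U ⋈[g=e] T) → 4
  ρ[v/y]((U ⋈[g=e] T)) → 4

== RESULT ==
b | z | g | u | e | v
2 | p | 9 | q | 9 | t
4 | q | 3 | p | 3 | t
4 | q | 3 | q | 3 | r
4 | q | 3 | t | 3 | t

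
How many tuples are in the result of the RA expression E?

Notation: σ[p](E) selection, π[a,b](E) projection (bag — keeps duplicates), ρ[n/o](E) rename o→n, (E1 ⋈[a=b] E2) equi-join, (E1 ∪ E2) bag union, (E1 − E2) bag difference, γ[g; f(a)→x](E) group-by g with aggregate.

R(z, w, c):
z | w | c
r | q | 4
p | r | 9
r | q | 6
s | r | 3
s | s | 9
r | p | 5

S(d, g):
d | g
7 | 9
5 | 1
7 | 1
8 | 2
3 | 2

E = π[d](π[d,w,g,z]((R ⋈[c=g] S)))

Subexpression sizes:
  R → 6
  S → 5
  (R ⋈[c=g] S) → 2
  π[d,w,g,z]((R ⋈[c=g] S)) → 2
  π[d](π[d,w,g,z]((R ⋈[c=g] S))) → 2

|E| = 2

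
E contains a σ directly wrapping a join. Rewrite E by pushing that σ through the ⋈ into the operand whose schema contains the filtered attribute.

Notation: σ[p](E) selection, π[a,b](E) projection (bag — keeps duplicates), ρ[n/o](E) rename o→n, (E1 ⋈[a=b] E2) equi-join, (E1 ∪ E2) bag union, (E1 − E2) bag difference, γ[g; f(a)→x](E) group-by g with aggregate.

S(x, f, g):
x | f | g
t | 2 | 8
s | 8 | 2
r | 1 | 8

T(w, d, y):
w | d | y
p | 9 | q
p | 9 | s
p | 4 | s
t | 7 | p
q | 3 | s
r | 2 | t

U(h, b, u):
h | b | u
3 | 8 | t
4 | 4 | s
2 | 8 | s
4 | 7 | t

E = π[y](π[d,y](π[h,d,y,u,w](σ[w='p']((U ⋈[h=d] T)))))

σ filters on w, owned by the right side.
E' = π[y](π[d,y](π[h,d,y,u,w]((U ⋈[h=d] σ[w='p'](T)))))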